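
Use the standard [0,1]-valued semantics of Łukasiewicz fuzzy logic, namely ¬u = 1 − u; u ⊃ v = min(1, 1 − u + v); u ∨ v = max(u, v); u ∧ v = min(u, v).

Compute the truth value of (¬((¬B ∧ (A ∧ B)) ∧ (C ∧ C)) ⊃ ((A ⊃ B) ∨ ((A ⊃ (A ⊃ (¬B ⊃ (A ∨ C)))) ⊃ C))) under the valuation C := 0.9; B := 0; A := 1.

¬B: Łukasiewicz ¬ gives 1 − 0 = 1
(A ∧ B) = min(1, 0) = 0
(¬B ∧ (A ∧ B)) = min(1, 0) = 0
(C ∧ C) = min(0.9, 0.9) = 0.9
((¬B ∧ (A ∧ B)) ∧ (C ∧ C)) = min(0, 0.9) = 0
¬((¬B ∧ (A ∧ B)) ∧ (C ∧ C)): Łukasiewicz ¬ gives 1 − 0 = 1
(A ⊃ B): min(1, 1 − 1 + 0) = 0
¬B: Łukasiewicz ¬ gives 1 − 0 = 1
(A ∨ C) = max(1, 0.9) = 1
(¬B ⊃ (A ∨ C)): min(1, 1 − 1 + 1) = 1
(A ⊃ (¬B ⊃ (A ∨ C))): min(1, 1 − 1 + 1) = 1
(A ⊃ (A ⊃ (¬B ⊃ (A ∨ C)))): min(1, 1 − 1 + 1) = 1
((A ⊃ (A ⊃ (¬B ⊃ (A ∨ C)))) ⊃ C): min(1, 1 − 1 + 0.9) = 0.9
((A ⊃ B) ∨ ((A ⊃ (A ⊃ (¬B ⊃ (A ∨ C)))) ⊃ C)) = max(0, 0.9) = 0.9
(¬((¬B ∧ (A ∧ B)) ∧ (C ∧ C)) ⊃ ((A ⊃ B) ∨ ((A ⊃ (A ⊃ (¬B ⊃ (A ∨ C)))) ⊃ C))): min(1, 1 − 1 + 0.9) = 0.9

0.90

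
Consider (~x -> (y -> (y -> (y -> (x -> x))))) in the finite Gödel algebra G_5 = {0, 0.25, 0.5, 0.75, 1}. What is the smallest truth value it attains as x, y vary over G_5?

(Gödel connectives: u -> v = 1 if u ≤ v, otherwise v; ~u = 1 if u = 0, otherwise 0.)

1.00

Every assignment gives 1. For instance at x = 0, y = 0:
  ~x: Gödel ¬ of 0 = 1 (operand is 0)
  (x -> x): 0 ≤ 0, so result = 1
  (y -> (x -> x)): 0 ≤ 1, so result = 1
  (y -> (y -> (x -> x))): 0 ≤ 1, so result = 1
  (y -> (y -> (y -> (x -> x)))): 0 ≤ 1, so result = 1
  (~x -> (y -> (y -> (y -> (x -> x))))): 1 ≤ 1, so result = 1
All 25 assignments give value 1 — the formula is a G_5-tautology.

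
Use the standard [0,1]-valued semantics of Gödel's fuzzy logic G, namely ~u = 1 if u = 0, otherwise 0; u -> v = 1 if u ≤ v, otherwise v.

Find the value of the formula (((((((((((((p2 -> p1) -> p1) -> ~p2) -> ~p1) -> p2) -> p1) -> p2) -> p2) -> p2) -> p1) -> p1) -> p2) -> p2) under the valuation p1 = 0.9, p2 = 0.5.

(p2 -> p1): 0.5 ≤ 0.9, so result = 1
((p2 -> p1) -> p1): 1 > 0.9, so result = 0.9
~p2: Gödel ¬ of 0.5 = 0 (operand ≠ 0)
(((p2 -> p1) -> p1) -> ~p2): 0.9 > 0, so result = 0
~p1: Gödel ¬ of 0.9 = 0 (operand ≠ 0)
((((p2 -> p1) -> p1) -> ~p2) -> ~p1): 0 ≤ 0, so result = 1
(((((p2 -> p1) -> p1) -> ~p2) -> ~p1) -> p2): 1 > 0.5, so result = 0.5
((((((p2 -> p1) -> p1) -> ~p2) -> ~p1) -> p2) -> p1): 0.5 ≤ 0.9, so result = 1
(((((((p2 -> p1) -> p1) -> ~p2) -> ~p1) -> p2) -> p1) -> p2): 1 > 0.5, so result = 0.5
((((((((p2 -> p1) -> p1) -> ~p2) -> ~p1) -> p2) -> p1) -> p2) -> p2): 0.5 ≤ 0.5, so result = 1
(((((((((p2 -> p1) -> p1) -> ~p2) -> ~p1) -> p2) -> p1) -> p2) -> p2) -> p2): 1 > 0.5, so result = 0.5
((((((((((p2 -> p1) -> p1) -> ~p2) -> ~p1) -> p2) -> p1) -> p2) -> p2) -> p2) -> p1): 0.5 ≤ 0.9, so result = 1
(((((((((((p2 -> p1) -> p1) -> ~p2) -> ~p1) -> p2) -> p1) -> p2) -> p2) -> p2) -> p1) -> p1): 1 > 0.9, so result = 0.9
((((((((((((p2 -> p1) -> p1) -> ~p2) -> ~p1) -> p2) -> p1) -> p2) -> p2) -> p2) -> p1) -> p1) -> p2): 0.9 > 0.5, so result = 0.5
(((((((((((((p2 -> p1) -> p1) -> ~p2) -> ~p1) -> p2) -> p1) -> p2) -> p2) -> p2) -> p1) -> p1) -> p2) -> p2): 0.5 ≤ 0.5, so result = 1

1.00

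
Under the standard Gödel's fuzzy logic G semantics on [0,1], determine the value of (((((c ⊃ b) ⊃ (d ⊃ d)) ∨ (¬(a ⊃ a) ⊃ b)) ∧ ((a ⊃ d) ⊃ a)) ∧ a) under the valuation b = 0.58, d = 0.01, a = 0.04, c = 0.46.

(c ⊃ b): 0.46 ≤ 0.58, so result = 1
(d ⊃ d): 0.01 ≤ 0.01, so result = 1
((c ⊃ b) ⊃ (d ⊃ d)): 1 ≤ 1, so result = 1
(a ⊃ a): 0.04 ≤ 0.04, so result = 1
¬(a ⊃ a): Gödel ¬ of 1 = 0 (operand ≠ 0)
(¬(a ⊃ a) ⊃ b): 0 ≤ 0.58, so result = 1
(((c ⊃ b) ⊃ (d ⊃ d)) ∨ (¬(a ⊃ a) ⊃ b)) = max(1, 1) = 1
(a ⊃ d): 0.04 > 0.01, so result = 0.01
((a ⊃ d) ⊃ a): 0.01 ≤ 0.04, so result = 1
((((c ⊃ b) ⊃ (d ⊃ d)) ∨ (¬(a ⊃ a) ⊃ b)) ∧ ((a ⊃ d) ⊃ a)) = min(1, 1) = 1
(((((c ⊃ b) ⊃ (d ⊃ d)) ∨ (¬(a ⊃ a) ⊃ b)) ∧ ((a ⊃ d) ⊃ a)) ∧ a) = min(1, 0.04) = 0.04

0.04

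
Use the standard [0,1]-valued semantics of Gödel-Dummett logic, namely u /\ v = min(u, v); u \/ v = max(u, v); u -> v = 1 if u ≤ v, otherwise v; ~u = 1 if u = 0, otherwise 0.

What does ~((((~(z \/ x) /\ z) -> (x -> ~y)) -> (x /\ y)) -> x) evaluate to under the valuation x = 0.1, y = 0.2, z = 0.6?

(z \/ x) = max(0.6, 0.1) = 0.6
~(z \/ x): Gödel ¬ of 0.6 = 0 (operand ≠ 0)
(~(z \/ x) /\ z) = min(0, 0.6) = 0
~y: Gödel ¬ of 0.2 = 0 (operand ≠ 0)
(x -> ~y): 0.1 > 0, so result = 0
((~(z \/ x) /\ z) -> (x -> ~y)): 0 ≤ 0, so result = 1
(x /\ y) = min(0.1, 0.2) = 0.1
(((~(z \/ x) /\ z) -> (x -> ~y)) -> (x /\ y)): 1 > 0.1, so result = 0.1
((((~(z \/ x) /\ z) -> (x -> ~y)) -> (x /\ y)) -> x): 0.1 ≤ 0.1, so result = 1
~((((~(z \/ x) /\ z) -> (x -> ~y)) -> (x /\ y)) -> x): Gödel ¬ of 1 = 0 (operand ≠ 0)

0.00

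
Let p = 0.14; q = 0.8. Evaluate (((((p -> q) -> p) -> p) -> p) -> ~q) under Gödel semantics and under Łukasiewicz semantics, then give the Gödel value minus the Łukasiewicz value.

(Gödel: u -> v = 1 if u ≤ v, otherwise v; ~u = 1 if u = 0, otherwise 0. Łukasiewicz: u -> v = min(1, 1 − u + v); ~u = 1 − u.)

-1.00

Gödel evaluation:
  (p -> q): 0.14 ≤ 0.8, so result = 1
  ((p -> q) -> p): 1 > 0.14, so result = 0.14
  (((p -> q) -> p) -> p): 0.14 ≤ 0.14, so result = 1
  ((((p -> q) -> p) -> p) -> p): 1 > 0.14, so result = 0.14
  ~q: Gödel ¬ of 0.8 = 0 (operand ≠ 0)
  (((((p -> q) -> p) -> p) -> p) -> ~q): 0.14 > 0, so result = 0
  Gödel value = 0
Łukasiewicz evaluation:
  (p -> q): min(1, 1 − 0.14 + 0.8) = 1
  ((p -> q) -> p): min(1, 1 − 1 + 0.14) = 0.14
  (((p -> q) -> p) -> p): min(1, 1 − 0.14 + 0.14) = 1
  ((((p -> q) -> p) -> p) -> p): min(1, 1 − 1 + 0.14) = 0.14
  ~q: Łukasiewicz ¬ gives 1 − 0.8 = 0.2
  (((((p -> q) -> p) -> p) -> p) -> ~q): min(1, 1 − 0.14 + 0.2) = 1
  Łukasiewicz value = 1
Difference: 0 − 1 = -1.00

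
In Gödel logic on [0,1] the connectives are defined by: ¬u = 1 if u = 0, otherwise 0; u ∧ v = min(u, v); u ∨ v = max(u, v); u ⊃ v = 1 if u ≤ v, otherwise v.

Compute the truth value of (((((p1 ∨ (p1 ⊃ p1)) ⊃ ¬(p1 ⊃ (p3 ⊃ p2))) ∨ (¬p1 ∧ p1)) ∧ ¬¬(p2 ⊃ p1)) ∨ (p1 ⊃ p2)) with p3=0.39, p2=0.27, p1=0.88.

(p1 ⊃ p1): 0.88 ≤ 0.88, so result = 1
(p1 ∨ (p1 ⊃ p1)) = max(0.88, 1) = 1
(p3 ⊃ p2): 0.39 > 0.27, so result = 0.27
(p1 ⊃ (p3 ⊃ p2)): 0.88 > 0.27, so result = 0.27
¬(p1 ⊃ (p3 ⊃ p2)): Gödel ¬ of 0.27 = 0 (operand ≠ 0)
((p1 ∨ (p1 ⊃ p1)) ⊃ ¬(p1 ⊃ (p3 ⊃ p2))): 1 > 0, so result = 0
¬p1: Gödel ¬ of 0.88 = 0 (operand ≠ 0)
(¬p1 ∧ p1) = min(0, 0.88) = 0
(((p1 ∨ (p1 ⊃ p1)) ⊃ ¬(p1 ⊃ (p3 ⊃ p2))) ∨ (¬p1 ∧ p1)) = max(0, 0) = 0
(p2 ⊃ p1): 0.27 ≤ 0.88, so result = 1
¬(p2 ⊃ p1): Gödel ¬ of 1 = 0 (operand ≠ 0)
¬¬(p2 ⊃ p1): Gödel ¬ of 0 = 1 (operand is 0)
((((p1 ∨ (p1 ⊃ p1)) ⊃ ¬(p1 ⊃ (p3 ⊃ p2))) ∨ (¬p1 ∧ p1)) ∧ ¬¬(p2 ⊃ p1)) = min(0, 1) = 0
(p1 ⊃ p2): 0.88 > 0.27, so result = 0.27
(((((p1 ∨ (p1 ⊃ p1)) ⊃ ¬(p1 ⊃ (p3 ⊃ p2))) ∨ (¬p1 ∧ p1)) ∧ ¬¬(p2 ⊃ p1)) ∨ (p1 ⊃ p2)) = max(0, 0.27) = 0.27

0.27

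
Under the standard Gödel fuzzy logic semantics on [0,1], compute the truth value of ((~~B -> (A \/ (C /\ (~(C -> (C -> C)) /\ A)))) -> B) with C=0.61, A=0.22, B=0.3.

1.00

~B: Gödel ¬ of 0.3 = 0 (operand ≠ 0)
~~B: Gödel ¬ of 0 = 1 (operand is 0)
(C -> C): 0.61 ≤ 0.61, so result = 1
(C -> (C -> C)): 0.61 ≤ 1, so result = 1
~(C -> (C -> C)): Gödel ¬ of 1 = 0 (operand ≠ 0)
(~(C -> (C -> C)) /\ A) = min(0, 0.22) = 0
(C /\ (~(C -> (C -> C)) /\ A)) = min(0.61, 0) = 0
(A \/ (C /\ (~(C -> (C -> C)) /\ A))) = max(0.22, 0) = 0.22
(~~B -> (A \/ (C /\ (~(C -> (C -> C)) /\ A)))): 1 > 0.22, so result = 0.22
((~~B -> (A \/ (C /\ (~(C -> (C -> C)) /\ A)))) -> B): 0.22 ≤ 0.3, so result = 1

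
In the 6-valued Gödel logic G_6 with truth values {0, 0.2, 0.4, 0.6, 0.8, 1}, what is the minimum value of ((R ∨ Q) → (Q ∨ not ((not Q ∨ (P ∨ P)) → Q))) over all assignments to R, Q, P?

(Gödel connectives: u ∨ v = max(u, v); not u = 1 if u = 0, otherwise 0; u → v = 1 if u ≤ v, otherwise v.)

The minimum is attained at R = 0.4, Q = 0.2, P = 0:
  (R ∨ Q) = max(0.4, 0.2) = 0.4
  not Q: Gödel ¬ of 0.2 = 0 (operand ≠ 0)
  (P ∨ P) = max(0, 0) = 0
  (not Q ∨ (P ∨ P)) = max(0, 0) = 0
  ((not Q ∨ (P ∨ P)) → Q): 0 ≤ 0.2, so result = 1
  not ((not Q ∨ (P ∨ P)) → Q): Gödel ¬ of 1 = 0 (operand ≠ 0)
  (Q ∨ not ((not Q ∨ (P ∨ P)) → Q)) = max(0.2, 0) = 0.2
  ((R ∨ Q) → (Q ∨ not ((not Q ∨ (P ∨ P)) → Q))): 0.4 > 0.2, so result = 0.2
Checking all 216 assignments confirms none give a value below 0.20.

0.20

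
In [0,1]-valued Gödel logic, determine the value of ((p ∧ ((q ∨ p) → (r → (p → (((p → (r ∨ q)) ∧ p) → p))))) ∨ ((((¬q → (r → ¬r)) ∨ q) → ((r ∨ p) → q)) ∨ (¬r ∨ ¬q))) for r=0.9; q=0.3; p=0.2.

0.30

(q ∨ p) = max(0.3, 0.2) = 0.3
(r ∨ q) = max(0.9, 0.3) = 0.9
(p → (r ∨ q)): 0.2 ≤ 0.9, so result = 1
((p → (r ∨ q)) ∧ p) = min(1, 0.2) = 0.2
(((p → (r ∨ q)) ∧ p) → p): 0.2 ≤ 0.2, so result = 1
(p → (((p → (r ∨ q)) ∧ p) → p)): 0.2 ≤ 1, so result = 1
(r → (p → (((p → (r ∨ q)) ∧ p) → p))): 0.9 ≤ 1, so result = 1
((q ∨ p) → (r → (p → (((p → (r ∨ q)) ∧ p) → p)))): 0.3 ≤ 1, so result = 1
(p ∧ ((q ∨ p) → (r → (p → (((p → (r ∨ q)) ∧ p) → p))))) = min(0.2, 1) = 0.2
¬q: Gödel ¬ of 0.3 = 0 (operand ≠ 0)
¬r: Gödel ¬ of 0.9 = 0 (operand ≠ 0)
(r → ¬r): 0.9 > 0, so result = 0
(¬q → (r → ¬r)): 0 ≤ 0, so result = 1
((¬q → (r → ¬r)) ∨ q) = max(1, 0.3) = 1
(r ∨ p) = max(0.9, 0.2) = 0.9
((r ∨ p) → q): 0.9 > 0.3, so result = 0.3
(((¬q → (r → ¬r)) ∨ q) → ((r ∨ p) → q)): 1 > 0.3, so result = 0.3
¬r: Gödel ¬ of 0.9 = 0 (operand ≠ 0)
¬q: Gödel ¬ of 0.3 = 0 (operand ≠ 0)
(¬r ∨ ¬q) = max(0, 0) = 0
((((¬q → (r → ¬r)) ∨ q) → ((r ∨ p) → q)) ∨ (¬r ∨ ¬q)) = max(0.3, 0) = 0.3
((p ∧ ((q ∨ p) → (r → (p → (((p → (r ∨ q)) ∧ p) → p))))) ∨ ((((¬q → (r → ¬r)) ∨ q) → ((r ∨ p) → q)) ∨ (¬r ∨ ¬q))) = max(0.2, 0.3) = 0.3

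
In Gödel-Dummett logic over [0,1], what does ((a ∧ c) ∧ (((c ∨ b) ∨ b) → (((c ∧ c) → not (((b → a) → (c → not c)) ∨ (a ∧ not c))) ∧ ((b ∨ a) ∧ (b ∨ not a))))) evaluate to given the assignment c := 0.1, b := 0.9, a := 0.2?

(a ∧ c) = min(0.2, 0.1) = 0.1
(c ∨ b) = max(0.1, 0.9) = 0.9
((c ∨ b) ∨ b) = max(0.9, 0.9) = 0.9
(c ∧ c) = min(0.1, 0.1) = 0.1
(b → a): 0.9 > 0.2, so result = 0.2
not c: Gödel ¬ of 0.1 = 0 (operand ≠ 0)
(c → not c): 0.1 > 0, so result = 0
((b → a) → (c → not c)): 0.2 > 0, so result = 0
not c: Gödel ¬ of 0.1 = 0 (operand ≠ 0)
(a ∧ not c) = min(0.2, 0) = 0
(((b → a) → (c → not c)) ∨ (a ∧ not c)) = max(0, 0) = 0
not (((b → a) → (c → not c)) ∨ (a ∧ not c)): Gödel ¬ of 0 = 1 (operand is 0)
((c ∧ c) → not (((b → a) → (c → not c)) ∨ (a ∧ not c))): 0.1 ≤ 1, so result = 1
(b ∨ a) = max(0.9, 0.2) = 0.9
not a: Gödel ¬ of 0.2 = 0 (operand ≠ 0)
(b ∨ not a) = max(0.9, 0) = 0.9
((b ∨ a) ∧ (b ∨ not a)) = min(0.9, 0.9) = 0.9
(((c ∧ c) → not (((b → a) → (c → not c)) ∨ (a ∧ not c))) ∧ ((b ∨ a) ∧ (b ∨ not a))) = min(1, 0.9) = 0.9
(((c ∨ b) ∨ b) → (((c ∧ c) → not (((b → a) → (c → not c)) ∨ (a ∧ not c))) ∧ ((b ∨ a) ∧ (b ∨ not a)))): 0.9 ≤ 0.9, so result = 1
((a ∧ c) ∧ (((c ∨ b) ∨ b) → (((c ∧ c) → not (((b → a) → (c → not c)) ∨ (a ∧ not c))) ∧ ((b ∨ a) ∧ (b ∨ not a))))) = min(0.1, 1) = 0.1

0.10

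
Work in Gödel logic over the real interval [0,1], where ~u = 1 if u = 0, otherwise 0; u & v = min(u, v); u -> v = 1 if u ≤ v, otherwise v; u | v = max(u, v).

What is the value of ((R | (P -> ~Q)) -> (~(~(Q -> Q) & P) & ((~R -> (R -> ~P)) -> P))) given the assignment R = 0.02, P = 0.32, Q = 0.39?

~Q: Gödel ¬ of 0.39 = 0 (operand ≠ 0)
(P -> ~Q): 0.32 > 0, so result = 0
(R | (P -> ~Q)) = max(0.02, 0) = 0.02
(Q -> Q): 0.39 ≤ 0.39, so result = 1
~(Q -> Q): Gödel ¬ of 1 = 0 (operand ≠ 0)
(~(Q -> Q) & P) = min(0, 0.32) = 0
~(~(Q -> Q) & P): Gödel ¬ of 0 = 1 (operand is 0)
~R: Gödel ¬ of 0.02 = 0 (operand ≠ 0)
~P: Gödel ¬ of 0.32 = 0 (operand ≠ 0)
(R -> ~P): 0.02 > 0, so result = 0
(~R -> (R -> ~P)): 0 ≤ 0, so result = 1
((~R -> (R -> ~P)) -> P): 1 > 0.32, so result = 0.32
(~(~(Q -> Q) & P) & ((~R -> (R -> ~P)) -> P)) = min(1, 0.32) = 0.32
((R | (P -> ~Q)) -> (~(~(Q -> Q) & P) & ((~R -> (R -> ~P)) -> P))): 0.02 ≤ 0.32, so result = 1

1.00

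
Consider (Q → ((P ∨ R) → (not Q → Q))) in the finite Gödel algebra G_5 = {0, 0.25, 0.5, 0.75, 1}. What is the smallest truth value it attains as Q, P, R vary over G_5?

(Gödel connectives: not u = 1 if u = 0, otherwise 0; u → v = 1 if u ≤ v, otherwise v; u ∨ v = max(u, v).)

Every assignment gives 1. For instance at Q = 0, P = 0, R = 0:
  (P ∨ R) = max(0, 0) = 0
  not Q: Gödel ¬ of 0 = 1 (operand is 0)
  (not Q → Q): 1 > 0, so result = 0
  ((P ∨ R) → (not Q → Q)): 0 ≤ 0, so result = 1
  (Q → ((P ∨ R) → (not Q → Q))): 0 ≤ 1, so result = 1
All 125 assignments give value 1 — the formula is a G_5-tautology.

1.00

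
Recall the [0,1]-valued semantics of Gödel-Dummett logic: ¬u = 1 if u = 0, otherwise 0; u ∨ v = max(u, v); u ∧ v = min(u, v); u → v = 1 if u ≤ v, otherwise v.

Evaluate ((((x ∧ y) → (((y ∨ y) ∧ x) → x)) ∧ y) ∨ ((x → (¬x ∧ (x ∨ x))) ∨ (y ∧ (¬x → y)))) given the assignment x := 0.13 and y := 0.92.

(x ∧ y) = min(0.13, 0.92) = 0.13
(y ∨ y) = max(0.92, 0.92) = 0.92
((y ∨ y) ∧ x) = min(0.92, 0.13) = 0.13
(((y ∨ y) ∧ x) → x): 0.13 ≤ 0.13, so result = 1
((x ∧ y) → (((y ∨ y) ∧ x) → x)): 0.13 ≤ 1, so result = 1
(((x ∧ y) → (((y ∨ y) ∧ x) → x)) ∧ y) = min(1, 0.92) = 0.92
¬x: Gödel ¬ of 0.13 = 0 (operand ≠ 0)
(x ∨ x) = max(0.13, 0.13) = 0.13
(¬x ∧ (x ∨ x)) = min(0, 0.13) = 0
(x → (¬x ∧ (x ∨ x))): 0.13 > 0, so result = 0
¬x: Gödel ¬ of 0.13 = 0 (operand ≠ 0)
(¬x → y): 0 ≤ 0.92, so result = 1
(y ∧ (¬x → y)) = min(0.92, 1) = 0.92
((x → (¬x ∧ (x ∨ x))) ∨ (y ∧ (¬x → y))) = max(0, 0.92) = 0.92
((((x ∧ y) → (((y ∨ y) ∧ x) → x)) ∧ y) ∨ ((x → (¬x ∧ (x ∨ x))) ∨ (y ∧ (¬x → y)))) = max(0.92, 0.92) = 0.92

0.92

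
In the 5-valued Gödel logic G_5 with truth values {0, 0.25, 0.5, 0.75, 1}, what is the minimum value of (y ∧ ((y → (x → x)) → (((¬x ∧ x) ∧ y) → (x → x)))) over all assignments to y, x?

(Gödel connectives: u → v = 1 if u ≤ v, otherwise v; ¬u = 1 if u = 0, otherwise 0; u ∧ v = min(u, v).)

0.00

The minimum is attained at y = 0, x = 0:
  (x → x): 0 ≤ 0, so result = 1
  (y → (x → x)): 0 ≤ 1, so result = 1
  ¬x: Gödel ¬ of 0 = 1 (operand is 0)
  (¬x ∧ x) = min(1, 0) = 0
  ((¬x ∧ x) ∧ y) = min(0, 0) = 0
  (x → x): 0 ≤ 0, so result = 1
  (((¬x ∧ x) ∧ y) → (x → x)): 0 ≤ 1, so result = 1
  ((y → (x → x)) → (((¬x ∧ x) ∧ y) → (x → x))): 1 ≤ 1, so result = 1
  (y ∧ ((y → (x → x)) → (((¬x ∧ x) ∧ y) → (x → x)))) = min(0, 1) = 0
Checking all 25 assignments confirms none give a value below 0.00.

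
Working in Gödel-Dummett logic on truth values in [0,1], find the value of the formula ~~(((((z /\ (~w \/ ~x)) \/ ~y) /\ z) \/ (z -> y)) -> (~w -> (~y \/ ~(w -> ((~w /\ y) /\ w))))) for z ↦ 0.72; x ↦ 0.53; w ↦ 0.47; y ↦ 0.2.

~w: Gödel ¬ of 0.47 = 0 (operand ≠ 0)
~x: Gödel ¬ of 0.53 = 0 (operand ≠ 0)
(~w \/ ~x) = max(0, 0) = 0
(z /\ (~w \/ ~x)) = min(0.72, 0) = 0
~y: Gödel ¬ of 0.2 = 0 (operand ≠ 0)
((z /\ (~w \/ ~x)) \/ ~y) = max(0, 0) = 0
(((z /\ (~w \/ ~x)) \/ ~y) /\ z) = min(0, 0.72) = 0
(z -> y): 0.72 > 0.2, so result = 0.2
((((z /\ (~w \/ ~x)) \/ ~y) /\ z) \/ (z -> y)) = max(0, 0.2) = 0.2
~w: Gödel ¬ of 0.47 = 0 (operand ≠ 0)
~y: Gödel ¬ of 0.2 = 0 (operand ≠ 0)
~w: Gödel ¬ of 0.47 = 0 (operand ≠ 0)
(~w /\ y) = min(0, 0.2) = 0
((~w /\ y) /\ w) = min(0, 0.47) = 0
(w -> ((~w /\ y) /\ w)): 0.47 > 0, so result = 0
~(w -> ((~w /\ y) /\ w)): Gödel ¬ of 0 = 1 (operand is 0)
(~y \/ ~(w -> ((~w /\ y) /\ w))) = max(0, 1) = 1
(~w -> (~y \/ ~(w -> ((~w /\ y) /\ w)))): 0 ≤ 1, so result = 1
(((((z /\ (~w \/ ~x)) \/ ~y) /\ z) \/ (z -> y)) -> (~w -> (~y \/ ~(w -> ((~w /\ y) /\ w))))): 0.2 ≤ 1, so result = 1
~(((((z /\ (~w \/ ~x)) \/ ~y) /\ z) \/ (z -> y)) -> (~w -> (~y \/ ~(w -> ((~w /\ y) /\ w))))): Gödel ¬ of 1 = 0 (operand ≠ 0)
~~(((((z /\ (~w \/ ~x)) \/ ~y) /\ z) \/ (z -> y)) -> (~w -> (~y \/ ~(w -> ((~w /\ y) /\ w))))): Gödel ¬ of 0 = 1 (operand is 0)

1.00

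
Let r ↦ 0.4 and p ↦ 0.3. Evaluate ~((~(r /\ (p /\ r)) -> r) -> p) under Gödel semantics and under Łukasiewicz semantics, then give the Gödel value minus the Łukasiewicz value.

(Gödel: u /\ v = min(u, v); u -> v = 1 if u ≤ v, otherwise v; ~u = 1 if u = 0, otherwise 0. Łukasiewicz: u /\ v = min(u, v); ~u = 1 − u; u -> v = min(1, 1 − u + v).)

-0.40

Gödel evaluation:
  (p /\ r) = min(0.3, 0.4) = 0.3
  (r /\ (p /\ r)) = min(0.4, 0.3) = 0.3
  ~(r /\ (p /\ r)): Gödel ¬ of 0.3 = 0 (operand ≠ 0)
  (~(r /\ (p /\ r)) -> r): 0 ≤ 0.4, so result = 1
  ((~(r /\ (p /\ r)) -> r) -> p): 1 > 0.3, so result = 0.3
  ~((~(r /\ (p /\ r)) -> r) -> p): Gödel ¬ of 0.3 = 0 (operand ≠ 0)
  Gödel value = 0
Łukasiewicz evaluation:
  (p /\ r) = min(0.3, 0.4) = 0.3
  (r /\ (p /\ r)) = min(0.4, 0.3) = 0.3
  ~(r /\ (p /\ r)): Łukasiewicz ¬ gives 1 − 0.3 = 0.7
  (~(r /\ (p /\ r)) -> r): min(1, 1 − 0.7 + 0.4) = 0.7
  ((~(r /\ (p /\ r)) -> r) -> p): min(1, 1 − 0.7 + 0.3) = 0.6
  ~((~(r /\ (p /\ r)) -> r) -> p): Łukasiewicz ¬ gives 1 − 0.6 = 0.4
  Łukasiewicz value = 0.4
Difference: 0 − 0.4 = -0.40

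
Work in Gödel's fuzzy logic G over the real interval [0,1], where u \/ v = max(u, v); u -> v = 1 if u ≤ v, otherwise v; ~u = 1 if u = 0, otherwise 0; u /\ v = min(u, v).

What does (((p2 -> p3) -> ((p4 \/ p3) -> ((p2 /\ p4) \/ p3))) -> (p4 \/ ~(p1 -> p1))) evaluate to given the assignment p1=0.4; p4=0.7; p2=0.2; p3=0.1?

0.70

(p2 -> p3): 0.2 > 0.1, so result = 0.1
(p4 \/ p3) = max(0.7, 0.1) = 0.7
(p2 /\ p4) = min(0.2, 0.7) = 0.2
((p2 /\ p4) \/ p3) = max(0.2, 0.1) = 0.2
((p4 \/ p3) -> ((p2 /\ p4) \/ p3)): 0.7 > 0.2, so result = 0.2
((p2 -> p3) -> ((p4 \/ p3) -> ((p2 /\ p4) \/ p3))): 0.1 ≤ 0.2, so result = 1
(p1 -> p1): 0.4 ≤ 0.4, so result = 1
~(p1 -> p1): Gödel ¬ of 1 = 0 (operand ≠ 0)
(p4 \/ ~(p1 -> p1)) = max(0.7, 0) = 0.7
(((p2 -> p3) -> ((p4 \/ p3) -> ((p2 /\ p4) \/ p3))) -> (p4 \/ ~(p1 -> p1))): 1 > 0.7, so result = 0.7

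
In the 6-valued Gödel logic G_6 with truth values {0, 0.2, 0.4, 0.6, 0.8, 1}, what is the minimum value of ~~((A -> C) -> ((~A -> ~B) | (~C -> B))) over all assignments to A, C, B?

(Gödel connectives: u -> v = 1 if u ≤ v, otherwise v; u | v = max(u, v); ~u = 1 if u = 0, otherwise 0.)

1.00

Every assignment gives 1. For instance at A = 0, C = 0, B = 0:
  (A -> C): 0 ≤ 0, so result = 1
  ~A: Gödel ¬ of 0 = 1 (operand is 0)
  ~B: Gödel ¬ of 0 = 1 (operand is 0)
  (~A -> ~B): 1 ≤ 1, so result = 1
  ~C: Gödel ¬ of 0 = 1 (operand is 0)
  (~C -> B): 1 > 0, so result = 0
  ((~A -> ~B) | (~C -> B)) = max(1, 0) = 1
  ((A -> C) -> ((~A -> ~B) | (~C -> B))): 1 ≤ 1, so result = 1
  ~((A -> C) -> ((~A -> ~B) | (~C -> B))): Gödel ¬ of 1 = 0 (operand ≠ 0)
  ~~((A -> C) -> ((~A -> ~B) | (~C -> B))): Gödel ¬ of 0 = 1 (operand is 0)
All 216 assignments give value 1 — the formula is a G_6-tautology.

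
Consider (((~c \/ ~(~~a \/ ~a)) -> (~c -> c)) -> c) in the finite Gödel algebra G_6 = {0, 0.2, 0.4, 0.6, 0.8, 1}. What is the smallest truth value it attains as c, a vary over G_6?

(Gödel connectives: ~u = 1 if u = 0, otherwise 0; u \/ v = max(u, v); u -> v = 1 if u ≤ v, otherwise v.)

0.20

The minimum is attained at c = 0.2, a = 0:
  ~c: Gödel ¬ of 0.2 = 0 (operand ≠ 0)
  ~a: Gödel ¬ of 0 = 1 (operand is 0)
  ~~a: Gödel ¬ of 1 = 0 (operand ≠ 0)
  ~a: Gödel ¬ of 0 = 1 (operand is 0)
  (~~a \/ ~a) = max(0, 1) = 1
  ~(~~a \/ ~a): Gödel ¬ of 1 = 0 (operand ≠ 0)
  (~c \/ ~(~~a \/ ~a)) = max(0, 0) = 0
  ~c: Gödel ¬ of 0.2 = 0 (operand ≠ 0)
  (~c -> c): 0 ≤ 0.2, so result = 1
  ((~c \/ ~(~~a \/ ~a)) -> (~c -> c)): 0 ≤ 1, so result = 1
  (((~c \/ ~(~~a \/ ~a)) -> (~c -> c)) -> c): 1 > 0.2, so result = 0.2
Checking all 36 assignments confirms none give a value below 0.20.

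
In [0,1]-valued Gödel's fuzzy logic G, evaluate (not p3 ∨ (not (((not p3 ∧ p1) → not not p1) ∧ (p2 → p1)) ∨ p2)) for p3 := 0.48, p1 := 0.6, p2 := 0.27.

not p3: Gödel ¬ of 0.48 = 0 (operand ≠ 0)
not p3: Gödel ¬ of 0.48 = 0 (operand ≠ 0)
(not p3 ∧ p1) = min(0, 0.6) = 0
not p1: Gödel ¬ of 0.6 = 0 (operand ≠ 0)
not not p1: Gödel ¬ of 0 = 1 (operand is 0)
((not p3 ∧ p1) → not not p1): 0 ≤ 1, so result = 1
(p2 → p1): 0.27 ≤ 0.6, so result = 1
(((not p3 ∧ p1) → not not p1) ∧ (p2 → p1)) = min(1, 1) = 1
not (((not p3 ∧ p1) → not not p1) ∧ (p2 → p1)): Gödel ¬ of 1 = 0 (operand ≠ 0)
(not (((not p3 ∧ p1) → not not p1) ∧ (p2 → p1)) ∨ p2) = max(0, 0.27) = 0.27
(not p3 ∨ (not (((not p3 ∧ p1) → not not p1) ∧ (p2 → p1)) ∨ p2)) = max(0, 0.27) = 0.27

0.27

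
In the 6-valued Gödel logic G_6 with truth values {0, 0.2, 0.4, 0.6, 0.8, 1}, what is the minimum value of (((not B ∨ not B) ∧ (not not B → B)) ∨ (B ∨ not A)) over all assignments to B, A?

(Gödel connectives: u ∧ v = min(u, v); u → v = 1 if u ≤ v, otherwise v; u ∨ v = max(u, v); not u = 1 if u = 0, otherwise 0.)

The minimum is attained at B = 0.2, A = 0.2:
  not B: Gödel ¬ of 0.2 = 0 (operand ≠ 0)
  not B: Gödel ¬ of 0.2 = 0 (operand ≠ 0)
  (not B ∨ not B) = max(0, 0) = 0
  not B: Gödel ¬ of 0.2 = 0 (operand ≠ 0)
  not not B: Gödel ¬ of 0 = 1 (operand is 0)
  (not not B → B): 1 > 0.2, so result = 0.2
  ((not B ∨ not B) ∧ (not not B → B)) = min(0, 0.2) = 0
  not A: Gödel ¬ of 0.2 = 0 (operand ≠ 0)
  (B ∨ not A) = max(0.2, 0) = 0.2
  (((not B ∨ not B) ∧ (not not B → B)) ∨ (B ∨ not A)) = max(0, 0.2) = 0.2
Checking all 36 assignments confirms none give a value below 0.20.

0.20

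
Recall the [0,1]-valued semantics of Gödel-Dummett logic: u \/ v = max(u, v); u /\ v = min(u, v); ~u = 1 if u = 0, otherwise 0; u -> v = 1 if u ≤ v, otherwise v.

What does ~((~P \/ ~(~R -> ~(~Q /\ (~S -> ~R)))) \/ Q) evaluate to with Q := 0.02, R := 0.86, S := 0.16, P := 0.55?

0.00

~P: Gödel ¬ of 0.55 = 0 (operand ≠ 0)
~R: Gödel ¬ of 0.86 = 0 (operand ≠ 0)
~Q: Gödel ¬ of 0.02 = 0 (operand ≠ 0)
~S: Gödel ¬ of 0.16 = 0 (operand ≠ 0)
~R: Gödel ¬ of 0.86 = 0 (operand ≠ 0)
(~S -> ~R): 0 ≤ 0, so result = 1
(~Q /\ (~S -> ~R)) = min(0, 1) = 0
~(~Q /\ (~S -> ~R)): Gödel ¬ of 0 = 1 (operand is 0)
(~R -> ~(~Q /\ (~S -> ~R))): 0 ≤ 1, so result = 1
~(~R -> ~(~Q /\ (~S -> ~R))): Gödel ¬ of 1 = 0 (operand ≠ 0)
(~P \/ ~(~R -> ~(~Q /\ (~S -> ~R)))) = max(0, 0) = 0
((~P \/ ~(~R -> ~(~Q /\ (~S -> ~R)))) \/ Q) = max(0, 0.02) = 0.02
~((~P \/ ~(~R -> ~(~Q /\ (~S -> ~R)))) \/ Q): Gödel ¬ of 0.02 = 0 (operand ≠ 0)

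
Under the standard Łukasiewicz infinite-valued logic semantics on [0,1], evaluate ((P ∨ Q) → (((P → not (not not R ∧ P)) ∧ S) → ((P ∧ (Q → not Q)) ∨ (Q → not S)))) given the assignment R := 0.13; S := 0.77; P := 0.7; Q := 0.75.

(P ∨ Q) = max(0.7, 0.75) = 0.75
not R: Łukasiewicz ¬ gives 1 − 0.13 = 0.87
not not R: Łukasiewicz ¬ gives 1 − 0.87 = 0.13
(not not R ∧ P) = min(0.13, 0.7) = 0.13
not (not not R ∧ P): Łukasiewicz ¬ gives 1 − 0.13 = 0.87
(P → not (not not R ∧ P)): min(1, 1 − 0.7 + 0.87) = 1
((P → not (not not R ∧ P)) ∧ S) = min(1, 0.77) = 0.77
not Q: Łukasiewicz ¬ gives 1 − 0.75 = 0.25
(Q → not Q): min(1, 1 − 0.75 + 0.25) = 0.5
(P ∧ (Q → not Q)) = min(0.7, 0.5) = 0.5
not S: Łukasiewicz ¬ gives 1 − 0.77 = 0.23
(Q → not S): min(1, 1 − 0.75 + 0.23) = 0.48
((P ∧ (Q → not Q)) ∨ (Q → not S)) = max(0.5, 0.48) = 0.5
(((P → not (not not R ∧ P)) ∧ S) → ((P ∧ (Q → not Q)) ∨ (Q → not S))): min(1, 1 − 0.77 + 0.5) = 0.73
((P ∨ Q) → (((P → not (not not R ∧ P)) ∧ S) → ((P ∧ (Q → not Q)) ∨ (Q → not S)))): min(1, 1 − 0.75 + 0.73) = 0.98

0.98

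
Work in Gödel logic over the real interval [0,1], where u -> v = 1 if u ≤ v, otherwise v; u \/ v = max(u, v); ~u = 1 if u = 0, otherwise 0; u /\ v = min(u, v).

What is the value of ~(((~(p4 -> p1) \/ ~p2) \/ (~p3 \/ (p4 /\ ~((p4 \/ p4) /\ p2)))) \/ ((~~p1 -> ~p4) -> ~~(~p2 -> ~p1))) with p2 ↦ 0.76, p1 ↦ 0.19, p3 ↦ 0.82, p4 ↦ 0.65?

0.00

(p4 -> p1): 0.65 > 0.19, so result = 0.19
~(p4 -> p1): Gödel ¬ of 0.19 = 0 (operand ≠ 0)
~p2: Gödel ¬ of 0.76 = 0 (operand ≠ 0)
(~(p4 -> p1) \/ ~p2) = max(0, 0) = 0
~p3: Gödel ¬ of 0.82 = 0 (operand ≠ 0)
(p4 \/ p4) = max(0.65, 0.65) = 0.65
((p4 \/ p4) /\ p2) = min(0.65, 0.76) = 0.65
~((p4 \/ p4) /\ p2): Gödel ¬ of 0.65 = 0 (operand ≠ 0)
(p4 /\ ~((p4 \/ p4) /\ p2)) = min(0.65, 0) = 0
(~p3 \/ (p4 /\ ~((p4 \/ p4) /\ p2))) = max(0, 0) = 0
((~(p4 -> p1) \/ ~p2) \/ (~p3 \/ (p4 /\ ~((p4 \/ p4) /\ p2)))) = max(0, 0) = 0
~p1: Gödel ¬ of 0.19 = 0 (operand ≠ 0)
~~p1: Gödel ¬ of 0 = 1 (operand is 0)
~p4: Gödel ¬ of 0.65 = 0 (operand ≠ 0)
(~~p1 -> ~p4): 1 > 0, so result = 0
~p2: Gödel ¬ of 0.76 = 0 (operand ≠ 0)
~p1: Gödel ¬ of 0.19 = 0 (operand ≠ 0)
(~p2 -> ~p1): 0 ≤ 0, so result = 1
~(~p2 -> ~p1): Gödel ¬ of 1 = 0 (operand ≠ 0)
~~(~p2 -> ~p1): Gödel ¬ of 0 = 1 (operand is 0)
((~~p1 -> ~p4) -> ~~(~p2 -> ~p1)): 0 ≤ 1, so result = 1
(((~(p4 -> p1) \/ ~p2) \/ (~p3 \/ (p4 /\ ~((p4 \/ p4) /\ p2)))) \/ ((~~p1 -> ~p4) -> ~~(~p2 -> ~p1))) = max(0, 1) = 1
~(((~(p4 -> p1) \/ ~p2) \/ (~p3 \/ (p4 /\ ~((p4 \/ p4) /\ p2)))) \/ ((~~p1 -> ~p4) -> ~~(~p2 -> ~p1))): Gödel ¬ of 1 = 0 (operand ≠ 0)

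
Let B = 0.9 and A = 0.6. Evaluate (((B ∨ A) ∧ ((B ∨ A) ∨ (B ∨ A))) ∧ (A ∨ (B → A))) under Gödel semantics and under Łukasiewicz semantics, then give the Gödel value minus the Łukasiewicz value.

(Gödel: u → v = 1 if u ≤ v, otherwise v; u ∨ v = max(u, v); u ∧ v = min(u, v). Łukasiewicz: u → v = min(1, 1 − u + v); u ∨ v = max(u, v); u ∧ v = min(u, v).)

-0.10

Gödel evaluation:
  (B ∨ A) = max(0.9, 0.6) = 0.9
  (B ∨ A) = max(0.9, 0.6) = 0.9
  (B ∨ A) = max(0.9, 0.6) = 0.9
  ((B ∨ A) ∨ (B ∨ A)) = max(0.9, 0.9) = 0.9
  ((B ∨ A) ∧ ((B ∨ A) ∨ (B ∨ A))) = min(0.9, 0.9) = 0.9
  (B → A): 0.9 > 0.6, so result = 0.6
  (A ∨ (B → A)) = max(0.6, 0.6) = 0.6
  (((B ∨ A) ∧ ((B ∨ A) ∨ (B ∨ A))) ∧ (A ∨ (B → A))) = min(0.9, 0.6) = 0.6
  Gödel value = 0.6
Łukasiewicz evaluation:
  (B ∨ A) = max(0.9, 0.6) = 0.9
  (B ∨ A) = max(0.9, 0.6) = 0.9
  (B ∨ A) = max(0.9, 0.6) = 0.9
  ((B ∨ A) ∨ (B ∨ A)) = max(0.9, 0.9) = 0.9
  ((B ∨ A) ∧ ((B ∨ A) ∨ (B ∨ A))) = min(0.9, 0.9) = 0.9
  (B → A): min(1, 1 − 0.9 + 0.6) = 0.7
  (A ∨ (B → A)) = max(0.6, 0.7) = 0.7
  (((B ∨ A) ∧ ((B ∨ A) ∨ (B ∨ A))) ∧ (A ∨ (B → A))) = min(0.9, 0.7) = 0.7
  Łukasiewicz value = 0.7
Difference: 0.6 − 0.7 = -0.10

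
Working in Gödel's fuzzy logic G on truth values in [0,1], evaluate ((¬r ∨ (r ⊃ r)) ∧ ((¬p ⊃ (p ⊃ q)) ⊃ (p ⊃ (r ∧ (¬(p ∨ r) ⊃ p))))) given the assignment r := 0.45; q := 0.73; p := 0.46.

¬r: Gödel ¬ of 0.45 = 0 (operand ≠ 0)
(r ⊃ r): 0.45 ≤ 0.45, so result = 1
(¬r ∨ (r ⊃ r)) = max(0, 1) = 1
¬p: Gödel ¬ of 0.46 = 0 (operand ≠ 0)
(p ⊃ q): 0.46 ≤ 0.73, so result = 1
(¬p ⊃ (p ⊃ q)): 0 ≤ 1, so result = 1
(p ∨ r) = max(0.46, 0.45) = 0.46
¬(p ∨ r): Gödel ¬ of 0.46 = 0 (operand ≠ 0)
(¬(p ∨ r) ⊃ p): 0 ≤ 0.46, so result = 1
(r ∧ (¬(p ∨ r) ⊃ p)) = min(0.45, 1) = 0.45
(p ⊃ (r ∧ (¬(p ∨ r) ⊃ p))): 0.46 > 0.45, so result = 0.45
((¬p ⊃ (p ⊃ q)) ⊃ (p ⊃ (r ∧ (¬(p ∨ r) ⊃ p)))): 1 > 0.45, so result = 0.45
((¬r ∨ (r ⊃ r)) ∧ ((¬p ⊃ (p ⊃ q)) ⊃ (p ⊃ (r ∧ (¬(p ∨ r) ⊃ p))))) = min(1, 0.45) = 0.45

0.45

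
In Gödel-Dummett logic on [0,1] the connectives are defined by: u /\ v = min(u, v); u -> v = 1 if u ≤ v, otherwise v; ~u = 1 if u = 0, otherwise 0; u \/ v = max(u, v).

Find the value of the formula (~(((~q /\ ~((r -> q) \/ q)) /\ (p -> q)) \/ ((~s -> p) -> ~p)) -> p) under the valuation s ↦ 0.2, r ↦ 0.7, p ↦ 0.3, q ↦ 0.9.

0.30

~q: Gödel ¬ of 0.9 = 0 (operand ≠ 0)
(r -> q): 0.7 ≤ 0.9, so result = 1
((r -> q) \/ q) = max(1, 0.9) = 1
~((r -> q) \/ q): Gödel ¬ of 1 = 0 (operand ≠ 0)
(~q /\ ~((r -> q) \/ q)) = min(0, 0) = 0
(p -> q): 0.3 ≤ 0.9, so result = 1
((~q /\ ~((r -> q) \/ q)) /\ (p -> q)) = min(0, 1) = 0
~s: Gödel ¬ of 0.2 = 0 (operand ≠ 0)
(~s -> p): 0 ≤ 0.3, so result = 1
~p: Gödel ¬ of 0.3 = 0 (operand ≠ 0)
((~s -> p) -> ~p): 1 > 0, so result = 0
(((~q /\ ~((r -> q) \/ q)) /\ (p -> q)) \/ ((~s -> p) -> ~p)) = max(0, 0) = 0
~(((~q /\ ~((r -> q) \/ q)) /\ (p -> q)) \/ ((~s -> p) -> ~p)): Gödel ¬ of 0 = 1 (operand is 0)
(~(((~q /\ ~((r -> q) \/ q)) /\ (p -> q)) \/ ((~s -> p) -> ~p)) -> p): 1 > 0.3, so result = 0.3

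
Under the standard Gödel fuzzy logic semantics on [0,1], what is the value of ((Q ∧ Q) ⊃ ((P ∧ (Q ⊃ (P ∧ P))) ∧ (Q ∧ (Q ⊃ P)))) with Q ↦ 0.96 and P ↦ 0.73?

(Q ∧ Q) = min(0.96, 0.96) = 0.96
(P ∧ P) = min(0.73, 0.73) = 0.73
(Q ⊃ (P ∧ P)): 0.96 > 0.73, so result = 0.73
(P ∧ (Q ⊃ (P ∧ P))) = min(0.73, 0.73) = 0.73
(Q ⊃ P): 0.96 > 0.73, so result = 0.73
(Q ∧ (Q ⊃ P)) = min(0.96, 0.73) = 0.73
((P ∧ (Q ⊃ (P ∧ P))) ∧ (Q ∧ (Q ⊃ P))) = min(0.73, 0.73) = 0.73
((Q ∧ Q) ⊃ ((P ∧ (Q ⊃ (P ∧ P))) ∧ (Q ∧ (Q ⊃ P)))): 0.96 > 0.73, so result = 0.73

0.73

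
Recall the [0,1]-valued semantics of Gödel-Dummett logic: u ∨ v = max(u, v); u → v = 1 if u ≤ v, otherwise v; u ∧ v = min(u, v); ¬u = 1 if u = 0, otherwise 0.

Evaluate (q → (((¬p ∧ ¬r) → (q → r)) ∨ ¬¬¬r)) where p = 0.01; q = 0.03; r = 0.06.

1.00

¬p: Gödel ¬ of 0.01 = 0 (operand ≠ 0)
¬r: Gödel ¬ of 0.06 = 0 (operand ≠ 0)
(¬p ∧ ¬r) = min(0, 0) = 0
(q → r): 0.03 ≤ 0.06, so result = 1
((¬p ∧ ¬r) → (q → r)): 0 ≤ 1, so result = 1
¬r: Gödel ¬ of 0.06 = 0 (operand ≠ 0)
¬¬r: Gödel ¬ of 0 = 1 (operand is 0)
¬¬¬r: Gödel ¬ of 1 = 0 (operand ≠ 0)
(((¬p ∧ ¬r) → (q → r)) ∨ ¬¬¬r) = max(1, 0) = 1
(q → (((¬p ∧ ¬r) → (q → r)) ∨ ¬¬¬r)): 0.03 ≤ 1, so result = 1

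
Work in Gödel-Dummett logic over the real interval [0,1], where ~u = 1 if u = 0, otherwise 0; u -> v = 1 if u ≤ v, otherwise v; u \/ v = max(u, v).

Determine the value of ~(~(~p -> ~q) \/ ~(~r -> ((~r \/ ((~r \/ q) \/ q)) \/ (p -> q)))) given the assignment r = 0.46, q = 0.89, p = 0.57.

1.00

~p: Gödel ¬ of 0.57 = 0 (operand ≠ 0)
~q: Gödel ¬ of 0.89 = 0 (operand ≠ 0)
(~p -> ~q): 0 ≤ 0, so result = 1
~(~p -> ~q): Gödel ¬ of 1 = 0 (operand ≠ 0)
~r: Gödel ¬ of 0.46 = 0 (operand ≠ 0)
~r: Gödel ¬ of 0.46 = 0 (operand ≠ 0)
~r: Gödel ¬ of 0.46 = 0 (operand ≠ 0)
(~r \/ q) = max(0, 0.89) = 0.89
((~r \/ q) \/ q) = max(0.89, 0.89) = 0.89
(~r \/ ((~r \/ q) \/ q)) = max(0, 0.89) = 0.89
(p -> q): 0.57 ≤ 0.89, so result = 1
((~r \/ ((~r \/ q) \/ q)) \/ (p -> q)) = max(0.89, 1) = 1
(~r -> ((~r \/ ((~r \/ q) \/ q)) \/ (p -> q))): 0 ≤ 1, so result = 1
~(~r -> ((~r \/ ((~r \/ q) \/ q)) \/ (p -> q))): Gödel ¬ of 1 = 0 (operand ≠ 0)
(~(~p -> ~q) \/ ~(~r -> ((~r \/ ((~r \/ q) \/ q)) \/ (p -> q)))) = max(0, 0) = 0
~(~(~p -> ~q) \/ ~(~r -> ((~r \/ ((~r \/ q) \/ q)) \/ (p -> q)))): Gödel ¬ of 0 = 1 (operand is 0)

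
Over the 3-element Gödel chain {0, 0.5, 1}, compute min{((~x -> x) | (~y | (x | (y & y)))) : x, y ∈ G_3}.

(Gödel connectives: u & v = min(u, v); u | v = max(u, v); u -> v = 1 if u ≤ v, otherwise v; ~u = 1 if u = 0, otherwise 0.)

0.50

The minimum is attained at x = 0, y = 0.5:
  ~x: Gödel ¬ of 0 = 1 (operand is 0)
  (~x -> x): 1 > 0, so result = 0
  ~y: Gödel ¬ of 0.5 = 0 (operand ≠ 0)
  (y & y) = min(0.5, 0.5) = 0.5
  (x | (y & y)) = max(0, 0.5) = 0.5
  (~y | (x | (y & y))) = max(0, 0.5) = 0.5
  ((~x -> x) | (~y | (x | (y & y)))) = max(0, 0.5) = 0.5
Checking all 9 assignments confirms none give a value below 0.50.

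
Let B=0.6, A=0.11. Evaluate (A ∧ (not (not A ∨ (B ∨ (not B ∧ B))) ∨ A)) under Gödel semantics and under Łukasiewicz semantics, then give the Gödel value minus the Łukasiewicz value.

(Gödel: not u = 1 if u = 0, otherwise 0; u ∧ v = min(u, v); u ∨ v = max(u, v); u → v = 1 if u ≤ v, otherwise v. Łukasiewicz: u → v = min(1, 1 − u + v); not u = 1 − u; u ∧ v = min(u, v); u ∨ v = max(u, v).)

Gödel evaluation:
  not A: Gödel ¬ of 0.11 = 0 (operand ≠ 0)
  not B: Gödel ¬ of 0.6 = 0 (operand ≠ 0)
  (not B ∧ B) = min(0, 0.6) = 0
  (B ∨ (not B ∧ B)) = max(0.6, 0) = 0.6
  (not A ∨ (B ∨ (not B ∧ B))) = max(0, 0.6) = 0.6
  not (not A ∨ (B ∨ (not B ∧ B))): Gödel ¬ of 0.6 = 0 (operand ≠ 0)
  (not (not A ∨ (B ∨ (not B ∧ B))) ∨ A) = max(0, 0.11) = 0.11
  (A ∧ (not (not A ∨ (B ∨ (not B ∧ B))) ∨ A)) = min(0.11, 0.11) = 0.11
  Gödel value = 0.11
Łukasiewicz evaluation:
  not A: Łukasiewicz ¬ gives 1 − 0.11 = 0.89
  not B: Łukasiewicz ¬ gives 1 − 0.6 = 0.4
  (not B ∧ B) = min(0.4, 0.6) = 0.4
  (B ∨ (not B ∧ B)) = max(0.6, 0.4) = 0.6
  (not A ∨ (B ∨ (not B ∧ B))) = max(0.89, 0.6) = 0.89
  not (not A ∨ (B ∨ (not B ∧ B))): Łukasiewicz ¬ gives 1 − 0.89 = 0.11
  (not (not A ∨ (B ∨ (not B ∧ B))) ∨ A) = max(0.11, 0.11) = 0.11
  (A ∧ (not (not A ∨ (B ∨ (not B ∧ B))) ∨ A)) = min(0.11, 0.11) = 0.11
  Łukasiewicz value = 0.11
Difference: 0.11 − 0.11 = 0.00

0.00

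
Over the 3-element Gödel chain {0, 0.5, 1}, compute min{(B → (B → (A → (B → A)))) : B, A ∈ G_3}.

Every assignment gives 1. For instance at B = 0, A = 0:
  (B → A): 0 ≤ 0, so result = 1
  (A → (B → A)): 0 ≤ 1, so result = 1
  (B → (A → (B → A))): 0 ≤ 1, so result = 1
  (B → (B → (A → (B → A)))): 0 ≤ 1, so result = 1
All 9 assignments give value 1 — the formula is a G_3-tautology.

1.00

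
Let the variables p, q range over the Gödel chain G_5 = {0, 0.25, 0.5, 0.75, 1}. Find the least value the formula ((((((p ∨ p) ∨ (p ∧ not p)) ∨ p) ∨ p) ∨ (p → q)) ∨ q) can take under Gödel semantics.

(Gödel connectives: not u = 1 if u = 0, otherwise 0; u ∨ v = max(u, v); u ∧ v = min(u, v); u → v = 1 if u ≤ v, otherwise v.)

The minimum is attained at p = 0.25, q = 0:
  (p ∨ p) = max(0.25, 0.25) = 0.25
  not p: Gödel ¬ of 0.25 = 0 (operand ≠ 0)
  (p ∧ not p) = min(0.25, 0) = 0
  ((p ∨ p) ∨ (p ∧ not p)) = max(0.25, 0) = 0.25
  (((p ∨ p) ∨ (p ∧ not p)) ∨ p) = max(0.25, 0.25) = 0.25
  ((((p ∨ p) ∨ (p ∧ not p)) ∨ p) ∨ p) = max(0.25, 0.25) = 0.25
  (p → q): 0.25 > 0, so result = 0
  (((((p ∨ p) ∨ (p ∧ not p)) ∨ p) ∨ p) ∨ (p → q)) = max(0.25, 0) = 0.25
  ((((((p ∨ p) ∨ (p ∧ not p)) ∨ p) ∨ p) ∨ (p → q)) ∨ q) = max(0.25, 0) = 0.25
Checking all 25 assignments confirms none give a value below 0.25.

0.25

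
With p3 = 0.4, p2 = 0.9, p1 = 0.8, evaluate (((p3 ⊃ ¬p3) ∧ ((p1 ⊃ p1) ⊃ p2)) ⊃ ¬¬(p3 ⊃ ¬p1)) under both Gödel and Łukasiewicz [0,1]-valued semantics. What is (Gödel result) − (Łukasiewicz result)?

0.10

Gödel evaluation:
  ¬p3: Gödel ¬ of 0.4 = 0 (operand ≠ 0)
  (p3 ⊃ ¬p3): 0.4 > 0, so result = 0
  (p1 ⊃ p1): 0.8 ≤ 0.8, so result = 1
  ((p1 ⊃ p1) ⊃ p2): 1 > 0.9, so result = 0.9
  ((p3 ⊃ ¬p3) ∧ ((p1 ⊃ p1) ⊃ p2)) = min(0, 0.9) = 0
  ¬p1: Gödel ¬ of 0.8 = 0 (operand ≠ 0)
  (p3 ⊃ ¬p1): 0.4 > 0, so result = 0
  ¬(p3 ⊃ ¬p1): Gödel ¬ of 0 = 1 (operand is 0)
  ¬¬(p3 ⊃ ¬p1): Gödel ¬ of 1 = 0 (operand ≠ 0)
  (((p3 ⊃ ¬p3) ∧ ((p1 ⊃ p1) ⊃ p2)) ⊃ ¬¬(p3 ⊃ ¬p1)): 0 ≤ 0, so result = 1
  Gödel value = 1
Łukasiewicz evaluation:
  ¬p3: Łukasiewicz ¬ gives 1 − 0.4 = 0.6
  (p3 ⊃ ¬p3): min(1, 1 − 0.4 + 0.6) = 1
  (p1 ⊃ p1): min(1, 1 − 0.8 + 0.8) = 1
  ((p1 ⊃ p1) ⊃ p2): min(1, 1 − 1 + 0.9) = 0.9
  ((p3 ⊃ ¬p3) ∧ ((p1 ⊃ p1) ⊃ p2)) = min(1, 0.9) = 0.9
  ¬p1: Łukasiewicz ¬ gives 1 − 0.8 = 0.2
  (p3 ⊃ ¬p1): min(1, 1 − 0.4 + 0.2) = 0.8
  ¬(p3 ⊃ ¬p1): Łukasiewicz ¬ gives 1 − 0.8 = 0.2
  ¬¬(p3 ⊃ ¬p1): Łukasiewicz ¬ gives 1 − 0.2 = 0.8
  (((p3 ⊃ ¬p3) ∧ ((p1 ⊃ p1) ⊃ p2)) ⊃ ¬¬(p3 ⊃ ¬p1)): min(1, 1 − 0.9 + 0.8) = 0.9
  Łukasiewicz value = 0.9
Difference: 1 − 0.9 = 0.10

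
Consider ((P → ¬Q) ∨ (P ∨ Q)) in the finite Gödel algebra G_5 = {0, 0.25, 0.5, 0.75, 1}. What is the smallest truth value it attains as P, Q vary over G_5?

The minimum is attained at P = 0.25, Q = 0.25:
  ¬Q: Gödel ¬ of 0.25 = 0 (operand ≠ 0)
  (P → ¬Q): 0.25 > 0, so result = 0
  (P ∨ Q) = max(0.25, 0.25) = 0.25
  ((P → ¬Q) ∨ (P ∨ Q)) = max(0, 0.25) = 0.25
Checking all 25 assignments confirms none give a value below 0.25.

0.25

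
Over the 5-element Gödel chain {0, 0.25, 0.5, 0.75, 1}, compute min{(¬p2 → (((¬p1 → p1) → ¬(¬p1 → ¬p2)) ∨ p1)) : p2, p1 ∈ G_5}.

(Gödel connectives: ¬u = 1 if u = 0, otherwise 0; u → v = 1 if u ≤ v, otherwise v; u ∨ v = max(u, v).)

0.25

The minimum is attained at p2 = 0, p1 = 0.25:
  ¬p2: Gödel ¬ of 0 = 1 (operand is 0)
  ¬p1: Gödel ¬ of 0.25 = 0 (operand ≠ 0)
  (¬p1 → p1): 0 ≤ 0.25, so result = 1
  ¬p1: Gödel ¬ of 0.25 = 0 (operand ≠ 0)
  ¬p2: Gödel ¬ of 0 = 1 (operand is 0)
  (¬p1 → ¬p2): 0 ≤ 1, so result = 1
  ¬(¬p1 → ¬p2): Gödel ¬ of 1 = 0 (operand ≠ 0)
  ((¬p1 → p1) → ¬(¬p1 → ¬p2)): 1 > 0, so result = 0
  (((¬p1 → p1) → ¬(¬p1 → ¬p2)) ∨ p1) = max(0, 0.25) = 0.25
  (¬p2 → (((¬p1 → p1) → ¬(¬p1 → ¬p2)) ∨ p1)): 1 > 0.25, so result = 0.25
Checking all 25 assignments confirms none give a value below 0.25.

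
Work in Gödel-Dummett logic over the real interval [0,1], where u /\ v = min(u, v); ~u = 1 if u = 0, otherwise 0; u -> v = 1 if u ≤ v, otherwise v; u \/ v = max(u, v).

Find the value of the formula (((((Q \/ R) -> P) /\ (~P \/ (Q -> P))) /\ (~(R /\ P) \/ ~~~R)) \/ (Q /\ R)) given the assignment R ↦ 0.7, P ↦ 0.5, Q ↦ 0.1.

(Q \/ R) = max(0.1, 0.7) = 0.7
((Q \/ R) -> P): 0.7 > 0.5, so result = 0.5
~P: Gödel ¬ of 0.5 = 0 (operand ≠ 0)
(Q -> P): 0.1 ≤ 0.5, so result = 1
(~P \/ (Q -> P)) = max(0, 1) = 1
(((Q \/ R) -> P) /\ (~P \/ (Q -> P))) = min(0.5, 1) = 0.5
(R /\ P) = min(0.7, 0.5) = 0.5
~(R /\ P): Gödel ¬ of 0.5 = 0 (operand ≠ 0)
~R: Gödel ¬ of 0.7 = 0 (operand ≠ 0)
~~R: Gödel ¬ of 0 = 1 (operand is 0)
~~~R: Gödel ¬ of 1 = 0 (operand ≠ 0)
(~(R /\ P) \/ ~~~R) = max(0, 0) = 0
((((Q \/ R) -> P) /\ (~P \/ (Q -> P))) /\ (~(R /\ P) \/ ~~~R)) = min(0.5, 0) = 0
(Q /\ R) = min(0.1, 0.7) = 0.1
(((((Q \/ R) -> P) /\ (~P \/ (Q -> P))) /\ (~(R /\ P) \/ ~~~R)) \/ (Q /\ R)) = max(0, 0.1) = 0.1

0.10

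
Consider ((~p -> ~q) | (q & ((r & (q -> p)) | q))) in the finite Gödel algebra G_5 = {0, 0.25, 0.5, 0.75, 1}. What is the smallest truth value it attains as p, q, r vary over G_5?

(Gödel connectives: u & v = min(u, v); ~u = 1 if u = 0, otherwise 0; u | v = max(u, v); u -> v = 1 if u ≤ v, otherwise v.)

0.25

The minimum is attained at p = 0, q = 0.25, r = 0:
  ~p: Gödel ¬ of 0 = 1 (operand is 0)
  ~q: Gödel ¬ of 0.25 = 0 (operand ≠ 0)
  (~p -> ~q): 1 > 0, so result = 0
  (q -> p): 0.25 > 0, so result = 0
  (r & (q -> p)) = min(0, 0) = 0
  ((r & (q -> p)) | q) = max(0, 0.25) = 0.25
  (q & ((r & (q -> p)) | q)) = min(0.25, 0.25) = 0.25
  ((~p -> ~q) | (q & ((r & (q -> p)) | q))) = max(0, 0.25) = 0.25
Checking all 125 assignments confirms none give a value below 0.25.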